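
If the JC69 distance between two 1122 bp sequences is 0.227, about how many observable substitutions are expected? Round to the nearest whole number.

Invert JC69: p = (3/4)(1 − e^(−4d/3)) = 0.75 × (1 − e^(-0.302667)) = 0.75 × (1 − 0.738845) = 0.195866.
Expected differing sites = pL ≈ 0.195866 × 1122 = 219.761652 ≈ 220.

220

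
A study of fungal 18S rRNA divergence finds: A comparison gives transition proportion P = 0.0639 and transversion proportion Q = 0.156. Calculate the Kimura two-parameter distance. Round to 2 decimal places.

0.26

Under the Kimura two-parameter model, d = −½ ln(1 − 2P − Q) − ¼ ln(1 − 2Q).
1 − 2P − Q = 0.7162, giving −½ ln(0.7162) = 0.166898.
1 − 2Q = 0.688, giving −¼ ln(0.688) = 0.093492.
d = 0.166898 + 0.093492 = 0.260390.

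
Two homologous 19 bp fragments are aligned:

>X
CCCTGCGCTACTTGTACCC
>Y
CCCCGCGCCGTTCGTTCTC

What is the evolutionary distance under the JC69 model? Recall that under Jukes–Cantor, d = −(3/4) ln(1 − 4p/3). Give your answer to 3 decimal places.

The sequences differ at 7 of 19 sites (4, 9, 10, 11, 13, 16, 18), so p = 7/19 ≈ 0.368421.
d = −(3/4) ln(1 − 4p/3) = −0.75 ln(1 − 0.491228) = −0.75 ln(0.508772)
  = −0.75 × (-0.675755) = 0.506816 substitutions/site.

0.507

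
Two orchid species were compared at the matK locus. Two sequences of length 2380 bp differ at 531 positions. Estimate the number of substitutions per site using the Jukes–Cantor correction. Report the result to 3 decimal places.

p = 531/2380 ≈ 0.223109.
d = −(3/4) ln(1 − 4p/3) = −0.75 ln(1 − 0.297479) = −0.75 ln(0.702521)
  = −0.75 × (-0.353080) = 0.264810 substitutions/site.

0.265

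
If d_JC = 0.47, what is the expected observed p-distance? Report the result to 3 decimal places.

p = (3/4)(1 − e^(−4d/3)) = 0.75 × (1 − e^(-0.626667)) = 0.75 × (1 − 0.534370) = 0.349223.

0.349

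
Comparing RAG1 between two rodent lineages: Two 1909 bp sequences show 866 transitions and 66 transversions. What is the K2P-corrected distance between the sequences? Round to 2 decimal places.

1.44

P = 866/1909 ≈ 0.453641 and Q = 66/1909 ≈ 0.034573.
Under the Kimura two-parameter model, d = −½ ln(1 − 2P − Q) − ¼ ln(1 − 2Q).
1 − 2P − Q = 0.058145, giving −½ ln(0.058145) = 1.422408.
1 − 2Q = 0.930854, giving −¼ ln(0.930854) = 0.017913.
d = 1.422408 + 0.017913 = 1.440321.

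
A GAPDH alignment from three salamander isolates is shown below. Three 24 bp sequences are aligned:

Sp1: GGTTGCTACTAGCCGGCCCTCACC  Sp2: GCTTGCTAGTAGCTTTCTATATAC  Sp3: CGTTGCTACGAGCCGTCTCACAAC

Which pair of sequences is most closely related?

Sp1–Sp2: 10/24 differ, p = 0.417, d = 0.608.
Sp1–Sp3: 6/24 differ, p = 0.250, d = 0.304.
Sp2–Sp3: 10/24 differ, p = 0.417, d = 0.608.
The smallest distance is between Sp1 and Sp3.

Sp1 and Sp3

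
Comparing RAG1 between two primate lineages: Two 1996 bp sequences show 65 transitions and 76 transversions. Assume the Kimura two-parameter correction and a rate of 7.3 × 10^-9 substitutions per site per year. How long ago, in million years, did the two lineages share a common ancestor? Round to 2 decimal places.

5.09

P = 65/1996 ≈ 0.032565 and Q = 76/1996 ≈ 0.038076.
Under the Kimura two-parameter model, d = −½ ln(1 − 2P − Q) − ¼ ln(1 − 2Q).
1 − 2P − Q = 0.896794, giving −½ ln(0.896794) = 0.054465.
1 − 2Q = 0.923848, giving −¼ ln(0.923848) = 0.019802.
d = 0.054465 + 0.019802 = 0.074267.
Under a molecular clock d = 2μt, so t = d/(2μ) = 0.074267 / (2 × 7.3 × 10^-9) = 5.09 million years.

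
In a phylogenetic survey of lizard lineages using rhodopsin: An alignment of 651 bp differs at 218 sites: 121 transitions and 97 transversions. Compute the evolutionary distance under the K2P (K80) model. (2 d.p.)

P = 121/651 ≈ 0.185868 and Q = 97/651 ≈ 0.149002.
Under the Kimura two-parameter model, d = −½ ln(1 − 2P − Q) − ¼ ln(1 − 2Q).
1 − 2P − Q = 0.479262, giving −½ ln(0.479262) = 0.367754.
1 − 2Q = 0.701996, giving −¼ ln(0.701996) = 0.088457.
d = 0.367754 + 0.088457 = 0.456211.

0.46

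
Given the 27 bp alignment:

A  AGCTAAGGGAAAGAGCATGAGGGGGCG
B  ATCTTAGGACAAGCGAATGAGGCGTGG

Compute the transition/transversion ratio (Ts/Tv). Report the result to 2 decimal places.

0.13

Transitions are A↔G and C↔T; transversions are all other mismatches.
Transitions: 1. Transversions: 8.
R = 1/8 = 0.125 ≈ 0.13 (to 2 d.p.).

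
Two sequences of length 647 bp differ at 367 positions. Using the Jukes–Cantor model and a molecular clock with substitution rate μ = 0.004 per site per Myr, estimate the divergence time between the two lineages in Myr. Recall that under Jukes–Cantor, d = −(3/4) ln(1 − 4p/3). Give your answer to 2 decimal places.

p = 367/647 ≈ 0.567233.
d = −(3/4) ln(1 − 4p/3) = −0.75 ln(1 − 0.756311) = −0.75 ln(0.243689)
  = −0.75 × (-1.411862) = 1.058897 substitutions/site.
Under a molecular clock d = 2μt, so t = d/(2μ) = 1.058897 / (2 × 0.004) = 132.36 Myr.

132.36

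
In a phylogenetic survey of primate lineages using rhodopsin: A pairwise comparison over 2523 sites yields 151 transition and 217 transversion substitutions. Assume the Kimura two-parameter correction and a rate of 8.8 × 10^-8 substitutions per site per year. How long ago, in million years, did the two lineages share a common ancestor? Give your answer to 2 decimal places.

0.92

P = 151/2523 ≈ 0.059849 and Q = 217/2523 ≈ 0.086009.
Under the Kimura two-parameter model, d = −½ ln(1 − 2P − Q) − ¼ ln(1 − 2Q).
1 − 2P − Q = 0.794293, giving −½ ln(0.794293) = 0.115151.
1 − 2Q = 0.827982, giving −¼ ln(0.827982) = 0.047191.
d = 0.115151 + 0.047191 = 0.162342.
Under a molecular clock d = 2μt, so t = d/(2μ) = 0.162342 / (2 × 8.8 × 10^-8) = 0.92 million years.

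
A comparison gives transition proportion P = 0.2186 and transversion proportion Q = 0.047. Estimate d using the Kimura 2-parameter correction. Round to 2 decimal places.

0.36

Under the Kimura two-parameter model, d = −½ ln(1 − 2P − Q) − ¼ ln(1 − 2Q).
1 − 2P − Q = 0.5158, giving −½ ln(0.5158) = 0.331018.
1 − 2Q = 0.906, giving −¼ ln(0.906) = 0.024679.
d = 0.331018 + 0.024679 = 0.355697.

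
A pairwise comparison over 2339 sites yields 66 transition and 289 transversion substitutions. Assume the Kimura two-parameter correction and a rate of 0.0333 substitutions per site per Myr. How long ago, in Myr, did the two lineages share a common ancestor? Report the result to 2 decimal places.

P = 66/2339 ≈ 0.028217 and Q = 289/2339 ≈ 0.123557.
Under the Kimura two-parameter model, d = −½ ln(1 − 2P − Q) − ¼ ln(1 − 2Q).
1 − 2P − Q = 0.820009, giving −½ ln(0.820009) = 0.099220.
1 − 2Q = 0.752886, giving −¼ ln(0.752886) = 0.070960.
d = 0.099220 + 0.070960 = 0.170180.
Under a molecular clock d = 2μt, so t = d/(2μ) = 0.170180 / (2 × 0.0333) = 2.56 Myr.

2.56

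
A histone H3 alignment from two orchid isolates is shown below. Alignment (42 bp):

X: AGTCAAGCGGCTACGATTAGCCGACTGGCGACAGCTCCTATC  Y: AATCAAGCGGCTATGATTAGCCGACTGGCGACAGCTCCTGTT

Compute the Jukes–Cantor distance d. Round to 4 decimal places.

The sequences differ at 4 of 42 sites (2, 14, 40, 42), so p = 4/42 ≈ 0.095238.
d = −(3/4) ln(1 − 4p/3) = −0.75 ln(1 − 0.126984) = −0.75 ln(0.873016)
  = −0.75 × (-0.135801) = 0.101851 substitutions/site.

0.1019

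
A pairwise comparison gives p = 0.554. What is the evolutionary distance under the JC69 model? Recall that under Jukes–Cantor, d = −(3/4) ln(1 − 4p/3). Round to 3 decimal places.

1.006

d = −(3/4) ln(1 − 4p/3) = −0.75 ln(1 − 0.738667) = −0.75 ln(0.261333)
  = −0.75 × (-1.341960) = 1.006470 substitutions/site.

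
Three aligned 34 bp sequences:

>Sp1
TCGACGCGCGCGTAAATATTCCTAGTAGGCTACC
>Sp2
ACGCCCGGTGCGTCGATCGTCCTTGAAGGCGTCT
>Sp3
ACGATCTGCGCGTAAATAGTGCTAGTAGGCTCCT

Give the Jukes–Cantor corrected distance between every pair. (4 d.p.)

d(Sp1,Sp2) = 0.5972, d(Sp1,Sp3) = 0.2824, d(Sp2,Sp3) = 0.4770

Sp1–Sp2: 14/34 sites differ → p ≈ 0.411765, d = −0.75 ln(1 − 0.54902) = 0.597249 ≈ 0.5972.
Sp1–Sp3: 8/34 sites differ → p ≈ 0.235294, d = −0.75 ln(1 − 0.313725) = 0.282358 ≈ 0.2824.
Sp2–Sp3: 12/34 sites differ → p ≈ 0.352941, d = −0.75 ln(1 − 0.470588) = 0.476991 ≈ 0.4770.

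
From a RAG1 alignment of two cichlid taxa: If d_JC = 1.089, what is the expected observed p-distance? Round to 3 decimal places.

p = (3/4)(1 − e^(−4d/3)) = 0.75 × (1 − e^(-1.452)) = 0.75 × (1 − 0.234102) = 0.574424.

0.574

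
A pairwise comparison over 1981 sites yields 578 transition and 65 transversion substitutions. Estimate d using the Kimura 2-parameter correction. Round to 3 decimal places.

0.496

P = 578/1981 ≈ 0.291772 and Q = 65/1981 ≈ 0.032812.
Under the Kimura two-parameter model, d = −½ ln(1 − 2P − Q) − ¼ ln(1 − 2Q).
1 − 2P − Q = 0.383644, giving −½ ln(0.383644) = 0.479020.
1 − 2Q = 0.934376, giving −¼ ln(0.934376) = 0.016969.
d = 0.479020 + 0.016969 = 0.495989.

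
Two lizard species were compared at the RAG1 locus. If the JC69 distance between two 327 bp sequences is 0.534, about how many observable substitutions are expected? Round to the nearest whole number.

125

Invert JC69: p = (3/4)(1 − e^(−4d/3)) = 0.75 × (1 − e^(-0.712)) = 0.75 × (1 − 0.490662) = 0.382004.
Expected differing sites = pL ≈ 0.382004 × 327 = 124.915308 ≈ 125.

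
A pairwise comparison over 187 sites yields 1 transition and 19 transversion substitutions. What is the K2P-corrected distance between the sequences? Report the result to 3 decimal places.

0.116

P = 1/187 ≈ 0.005348 and Q = 19/187 ≈ 0.101604.
Under the Kimura two-parameter model, d = −½ ln(1 − 2P − Q) − ¼ ln(1 − 2Q).
1 − 2P − Q = 0.8877, giving −½ ln(0.8877) = 0.059561.
1 − 2Q = 0.796792, giving −¼ ln(0.796792) = 0.056790.
d = 0.059561 + 0.056790 = 0.116351.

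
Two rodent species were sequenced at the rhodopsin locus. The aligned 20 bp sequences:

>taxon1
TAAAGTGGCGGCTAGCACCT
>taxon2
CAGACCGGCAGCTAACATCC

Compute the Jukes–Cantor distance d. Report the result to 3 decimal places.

0.572

The sequences differ at 8 of 20 sites (1, 3, 5, 6, 10, 15, 18, 20), so p = 8/20 = 0.4.
d = −(3/4) ln(1 − 4p/3) = −0.75 ln(1 − 0.533333) = −0.75 ln(0.466667)
  = −0.75 × (-0.762139) = 0.571604 substitutions/site.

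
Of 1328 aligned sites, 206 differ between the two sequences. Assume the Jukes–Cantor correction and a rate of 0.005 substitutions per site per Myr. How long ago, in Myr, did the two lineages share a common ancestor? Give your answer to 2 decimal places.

17.38

p = 206/1328 ≈ 0.15512.
d = −(3/4) ln(1 − 4p/3) = −0.75 ln(1 − 0.206827) = −0.75 ln(0.793173)
  = −0.75 × (-0.231714) = 0.173786 substitutions/site.
Under a molecular clock d = 2μt, so t = d/(2μ) = 0.173786 / (2 × 0.005) = 17.38 Myr.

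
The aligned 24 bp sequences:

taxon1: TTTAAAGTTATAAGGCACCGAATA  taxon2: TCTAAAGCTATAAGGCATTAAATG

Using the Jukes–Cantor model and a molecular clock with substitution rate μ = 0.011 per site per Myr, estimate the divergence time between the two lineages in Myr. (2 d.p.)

13.82

The sequences differ at 6 of 24 sites (2, 8, 18, 19, 20, 24), so p = 6/24 = 0.25.
d = −(3/4) ln(1 − 4p/3) = −0.75 ln(1 − 0.333333) = −0.75 ln(0.666667)
  = −0.75 × (-0.405465) = 0.304099 substitutions/site.
Under a molecular clock d = 2μt, so t = d/(2μ) = 0.304099 / (2 × 0.011) = 13.82 Myr.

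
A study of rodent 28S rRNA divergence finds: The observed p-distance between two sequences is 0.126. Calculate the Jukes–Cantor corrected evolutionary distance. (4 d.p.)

0.1379

d = −(3/4) ln(1 − 4p/3) = −0.75 ln(1 − 0.168) = −0.75 ln(0.832)
  = −0.75 × (-0.183923) = 0.137942 substitutions/site.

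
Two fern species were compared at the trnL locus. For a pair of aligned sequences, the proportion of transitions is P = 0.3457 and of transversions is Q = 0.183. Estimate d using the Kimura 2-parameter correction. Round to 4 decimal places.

1.1513

Under the Kimura two-parameter model, d = −½ ln(1 − 2P − Q) − ¼ ln(1 − 2Q).
1 − 2P − Q = 0.1256, giving −½ ln(0.1256) = 1.037327.
1 − 2Q = 0.634, giving −¼ ln(0.634) = 0.113927.
d = 1.037327 + 0.113927 = 1.151254.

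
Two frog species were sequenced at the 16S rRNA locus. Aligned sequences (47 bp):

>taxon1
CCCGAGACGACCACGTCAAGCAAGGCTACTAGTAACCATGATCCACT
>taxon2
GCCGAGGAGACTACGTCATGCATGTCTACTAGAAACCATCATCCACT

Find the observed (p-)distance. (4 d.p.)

0.1915

The sequences differ at 9 of 47 positions (sites 1, 7, 8, 12, 19, 23, 25, 33, 40).
p = 9/47 = 0.191489… ≈ 0.1915 (to 4 d.p.).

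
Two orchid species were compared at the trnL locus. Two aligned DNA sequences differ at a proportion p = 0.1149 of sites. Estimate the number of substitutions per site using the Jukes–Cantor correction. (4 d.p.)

d = −(3/4) ln(1 − 4p/3) = −0.75 ln(1 − 0.1532) = −0.75 ln(0.8468)
  = −0.75 × (-0.166291) = 0.124718 substitutions/site.

0.1247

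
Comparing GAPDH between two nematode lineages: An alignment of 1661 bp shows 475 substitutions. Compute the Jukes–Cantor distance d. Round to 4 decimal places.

p = 475/1661 ≈ 0.285972.
d = −(3/4) ln(1 − 4p/3) = −0.75 ln(1 − 0.381296) = −0.75 ln(0.618704)
  = −0.75 × (-0.480128) = 0.360096 substitutions/site.

0.3601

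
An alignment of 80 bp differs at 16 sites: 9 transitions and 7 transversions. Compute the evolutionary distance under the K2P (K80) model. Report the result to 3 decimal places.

P = 9/80 = 0.1125 and Q = 7/80 = 0.0875.
Under the Kimura two-parameter model, d = −½ ln(1 − 2P − Q) − ¼ ln(1 − 2Q).
1 − 2P − Q = 0.6875, giving −½ ln(0.6875) = 0.187347.
1 − 2Q = 0.825, giving −¼ ln(0.825) = 0.048093.
d = 0.187347 + 0.048093 = 0.235440.

0.235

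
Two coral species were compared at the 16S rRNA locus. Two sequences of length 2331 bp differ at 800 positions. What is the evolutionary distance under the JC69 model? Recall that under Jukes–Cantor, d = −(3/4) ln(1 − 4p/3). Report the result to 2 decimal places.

0.46

p = 800/2331 ≈ 0.3432.
d = −(3/4) ln(1 − 4p/3) = −0.75 ln(1 − 0.4576) = −0.75 ln(0.5424)
  = −0.75 × (-0.611752) = 0.458814 substitutions/site.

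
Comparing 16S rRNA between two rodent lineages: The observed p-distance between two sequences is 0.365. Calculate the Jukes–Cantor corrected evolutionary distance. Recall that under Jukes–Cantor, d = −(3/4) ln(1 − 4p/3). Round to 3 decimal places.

d = −(3/4) ln(1 − 4p/3) = −0.75 ln(1 − 0.486667) = −0.75 ln(0.513333)
  = −0.75 × (-0.666831) = 0.500123 substitutions/site.

0.500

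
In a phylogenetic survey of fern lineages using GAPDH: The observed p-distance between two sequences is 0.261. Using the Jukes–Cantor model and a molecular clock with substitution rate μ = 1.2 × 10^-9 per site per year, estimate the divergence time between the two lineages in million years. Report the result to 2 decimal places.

133.66

d = −(3/4) ln(1 − 4p/3) = −0.75 ln(1 − 0.348) = −0.75 ln(0.652)
  = −0.75 × (-0.427711) = 0.320783 substitutions/site.
Under a molecular clock d = 2μt, so t = d/(2μ) = 0.320783 / (2 × 1.2 × 10^-9) = 133.66 million years.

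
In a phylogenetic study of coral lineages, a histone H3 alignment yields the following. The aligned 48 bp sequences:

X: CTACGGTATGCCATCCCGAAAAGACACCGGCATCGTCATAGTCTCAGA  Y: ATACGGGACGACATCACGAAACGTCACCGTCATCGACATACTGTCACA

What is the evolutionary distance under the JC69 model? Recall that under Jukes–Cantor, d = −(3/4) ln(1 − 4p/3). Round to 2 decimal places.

0.30

The sequences differ at 12 of 48 sites, so p = 12/48 = 0.25.
d = −(3/4) ln(1 − 4p/3) = −0.75 ln(1 − 0.333333) = −0.75 ln(0.666667)
  = −0.75 × (-0.405465) = 0.304099 substitutions/site.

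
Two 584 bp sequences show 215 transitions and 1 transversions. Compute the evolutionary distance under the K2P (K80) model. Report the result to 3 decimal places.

P = 215/584 ≈ 0.368151 and Q = 1/584 ≈ 0.001712.
Under the Kimura two-parameter model, d = −½ ln(1 − 2P − Q) − ¼ ln(1 − 2Q).
1 − 2P − Q = 0.261986, giving −½ ln(0.261986) = 0.669732.
1 − 2Q = 0.996576, giving −¼ ln(0.996576) = 0.000857.
d = 0.669732 + 0.000857 = 0.670589.

0.671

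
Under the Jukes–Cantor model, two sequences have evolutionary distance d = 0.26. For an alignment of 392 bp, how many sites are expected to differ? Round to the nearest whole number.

Invert JC69: p = (3/4)(1 − e^(−4d/3)) = 0.75 × (1 − e^(-0.346667)) = 0.75 × (1 − 0.707041) = 0.219719.
Expected differing sites = pL ≈ 0.219719 × 392 = 86.129848 ≈ 86.

86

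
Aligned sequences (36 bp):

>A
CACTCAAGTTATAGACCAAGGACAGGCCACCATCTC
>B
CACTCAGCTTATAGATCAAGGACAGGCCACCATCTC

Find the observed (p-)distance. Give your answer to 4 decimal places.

0.0833

The sequences differ at 3 of 36 positions (sites 7, 8, 16).
p = 3/36 = 0.083333… ≈ 0.0833 (to 4 d.p.).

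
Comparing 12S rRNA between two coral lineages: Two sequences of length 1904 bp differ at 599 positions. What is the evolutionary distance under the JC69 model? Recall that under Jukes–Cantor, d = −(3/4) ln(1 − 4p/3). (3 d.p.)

p = 599/1904 ≈ 0.314601.
d = −(3/4) ln(1 − 4p/3) = −0.75 ln(1 − 0.419468) = −0.75 ln(0.580532)
  = −0.75 × (-0.543810) = 0.407858 substitutions/site.

0.408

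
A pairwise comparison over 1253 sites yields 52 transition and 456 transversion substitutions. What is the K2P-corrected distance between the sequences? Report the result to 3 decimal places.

P = 52/1253 ≈ 0.0415 and Q = 456/1253 ≈ 0.363927.
Under the Kimura two-parameter model, d = −½ ln(1 − 2P − Q) − ¼ ln(1 − 2Q).
1 − 2P − Q = 0.553073, giving −½ ln(0.553073) = 0.296133.
1 − 2Q = 0.272146, giving −¼ ln(0.272146) = 0.325354.
d = 0.296133 + 0.325354 = 0.621487.

0.621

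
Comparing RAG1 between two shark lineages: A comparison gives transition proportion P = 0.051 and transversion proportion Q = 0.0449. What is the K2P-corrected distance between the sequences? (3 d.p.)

0.103

Under the Kimura two-parameter model, d = −½ ln(1 − 2P − Q) − ¼ ln(1 − 2Q).
1 − 2P − Q = 0.8531, giving −½ ln(0.8531) = 0.079439.
1 − 2Q = 0.9102, giving −¼ ln(0.9102) = 0.023523.
d = 0.079439 + 0.023523 = 0.102962.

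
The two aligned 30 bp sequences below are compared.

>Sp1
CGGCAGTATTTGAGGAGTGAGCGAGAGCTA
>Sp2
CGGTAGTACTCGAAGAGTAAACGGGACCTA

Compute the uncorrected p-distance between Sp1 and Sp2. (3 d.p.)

The sequences differ at 8 of 30 positions (sites 4, 9, 11, 14, 19, 21, 24, 27).
p = 8/30 = 0.266666… ≈ 0.267 (to 3 d.p.).

0.267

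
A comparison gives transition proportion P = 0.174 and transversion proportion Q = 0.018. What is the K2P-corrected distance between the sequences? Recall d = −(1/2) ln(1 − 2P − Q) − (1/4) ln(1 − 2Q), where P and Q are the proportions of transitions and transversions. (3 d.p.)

Under the Kimura two-parameter model, d = −½ ln(1 − 2P − Q) − ¼ ln(1 − 2Q).
1 − 2P − Q = 0.634, giving −½ ln(0.634) = 0.227853.
1 − 2Q = 0.964, giving −¼ ln(0.964) = 0.009166.
d = 0.227853 + 0.009166 = 0.237019.

0.237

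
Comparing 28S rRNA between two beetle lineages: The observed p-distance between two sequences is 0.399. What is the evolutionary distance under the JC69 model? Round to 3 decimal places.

d = −(3/4) ln(1 − 4p/3) = −0.75 ln(1 − 0.532) = −0.75 ln(0.468)
  = −0.75 × (-0.759287) = 0.569465 substitutions/site.

0.569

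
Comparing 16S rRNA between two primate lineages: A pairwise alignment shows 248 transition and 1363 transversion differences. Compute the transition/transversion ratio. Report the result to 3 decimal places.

R = 248/1363 = 0.181951… ≈ 0.182 (to 3 d.p.).

0.182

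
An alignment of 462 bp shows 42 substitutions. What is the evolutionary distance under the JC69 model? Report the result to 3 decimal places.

p = 42/462 ≈ 0.090909.
d = −(3/4) ln(1 − 4p/3) = −0.75 ln(1 − 0.121212) = −0.75 ln(0.878788)
  = −0.75 × (-0.129212) = 0.096909 substitutions/site.

0.097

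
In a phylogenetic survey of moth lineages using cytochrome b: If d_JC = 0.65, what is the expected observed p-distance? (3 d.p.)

p = (3/4)(1 − e^(−4d/3)) = 0.75 × (1 − e^(-0.866667)) = 0.75 × (1 − 0.420350) = 0.434738.

0.435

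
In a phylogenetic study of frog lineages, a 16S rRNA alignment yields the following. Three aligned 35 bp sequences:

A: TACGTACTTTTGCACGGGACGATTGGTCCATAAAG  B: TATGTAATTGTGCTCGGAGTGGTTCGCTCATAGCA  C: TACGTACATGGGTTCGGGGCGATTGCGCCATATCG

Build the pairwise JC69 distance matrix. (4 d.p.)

A–B: 14/35 sites differ → p = 0.4, d = −0.75 ln(1 − 0.533333) = 0.571605 ≈ 0.5716.
A–C: 10/35 sites differ → p ≈ 0.285714, d = −0.75 ln(1 − 0.380952) = 0.359679 ≈ 0.3597.
B–C: 14/35 sites differ → p = 0.4, d = −0.75 ln(1 − 0.533333) = 0.571605 ≈ 0.5716.

d(A,B) = 0.5716, d(A,C) = 0.3597, d(B,C) = 0.5716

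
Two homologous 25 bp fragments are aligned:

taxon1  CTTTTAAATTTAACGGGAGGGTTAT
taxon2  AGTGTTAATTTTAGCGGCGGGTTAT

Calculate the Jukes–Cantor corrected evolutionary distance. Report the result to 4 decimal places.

The sequences differ at 8 of 25 sites (1, 2, 4, 6, 12, 14, 15, 18), so p = 8/25 = 0.32.
d = −(3/4) ln(1 − 4p/3) = −0.75 ln(1 − 0.426667) = −0.75 ln(0.573333)
  = −0.75 × (-0.556289) = 0.417217 substitutions/site.

0.4172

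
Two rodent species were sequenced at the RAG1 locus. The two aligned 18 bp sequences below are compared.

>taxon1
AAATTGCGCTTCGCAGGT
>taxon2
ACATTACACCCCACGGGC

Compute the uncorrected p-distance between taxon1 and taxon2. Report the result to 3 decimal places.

The sequences differ at 8 of 18 positions (sites 2, 6, 8, 10, 11, 13, 15, 18).
p = 8/18 = 0.444444… ≈ 0.444 (to 3 d.p.).

0.444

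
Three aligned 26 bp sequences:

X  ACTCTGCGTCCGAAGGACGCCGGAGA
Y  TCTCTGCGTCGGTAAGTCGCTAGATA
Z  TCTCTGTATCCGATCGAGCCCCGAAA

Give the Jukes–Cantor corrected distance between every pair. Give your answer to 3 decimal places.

d(X,Y) = 0.396, d(X,Z) = 0.464, d(Y,Z) = 0.717

X–Y: 8/26 sites differ → p ≈ 0.307692, d = −0.75 ln(1 − 0.410256) = 0.396050 ≈ 0.396.
X–Z: 9/26 sites differ → p ≈ 0.346154, d = −0.75 ln(1 − 0.461539) = 0.464280 ≈ 0.464.
Y–Z: 12/26 sites differ → p ≈ 0.461538, d = −0.75 ln(1 − 0.615384) = 0.716632 ≈ 0.717.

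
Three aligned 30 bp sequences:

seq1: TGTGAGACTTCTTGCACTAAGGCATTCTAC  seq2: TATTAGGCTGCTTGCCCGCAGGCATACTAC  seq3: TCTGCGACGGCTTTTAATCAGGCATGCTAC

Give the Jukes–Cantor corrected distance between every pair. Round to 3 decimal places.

seq1–seq2: 8/30 sites differ → p ≈ 0.266667, d = −0.75 ln(1 − 0.355556) = 0.329526 ≈ 0.330.
seq1–seq3: 9/30 sites differ → p = 0.3, d = −0.75 ln(1 − 0.4) = 0.383119 ≈ 0.383.
seq2–seq3: 11/30 sites differ → p ≈ 0.366667, d = −0.75 ln(1 − 0.488889) = 0.503376 ≈ 0.503.

d(seq1,seq2) = 0.330, d(seq1,seq3) = 0.383, d(seq2,seq3) = 0.503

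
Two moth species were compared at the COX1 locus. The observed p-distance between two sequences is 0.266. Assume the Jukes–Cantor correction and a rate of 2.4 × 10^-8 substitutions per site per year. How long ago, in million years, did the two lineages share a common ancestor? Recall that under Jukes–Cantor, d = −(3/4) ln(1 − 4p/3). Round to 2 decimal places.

d = −(3/4) ln(1 − 4p/3) = −0.75 ln(1 − 0.354667) = −0.75 ln(0.645333)
  = −0.75 × (-0.437989) = 0.328492 substitutions/site.
Under a molecular clock d = 2μt, so t = d/(2μ) = 0.328492 / (2 × 2.4 × 10^-8) = 6.84 million years.

6.84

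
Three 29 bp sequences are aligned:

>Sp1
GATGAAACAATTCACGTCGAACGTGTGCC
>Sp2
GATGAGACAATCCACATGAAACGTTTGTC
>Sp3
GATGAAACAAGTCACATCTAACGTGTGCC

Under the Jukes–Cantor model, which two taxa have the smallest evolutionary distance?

Sp1 and Sp3

Sp1–Sp2: 7/29 differ, p = 0.241, d = 0.291.
Sp1–Sp3: 3/29 differ, p = 0.103, d = 0.111.
Sp2–Sp3: 7/29 differ, p = 0.241, d = 0.291.
The smallest distance is between Sp1 and Sp3.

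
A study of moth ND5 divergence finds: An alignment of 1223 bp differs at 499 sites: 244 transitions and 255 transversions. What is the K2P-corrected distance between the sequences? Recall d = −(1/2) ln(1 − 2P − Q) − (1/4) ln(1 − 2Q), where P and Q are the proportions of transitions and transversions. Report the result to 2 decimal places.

0.60

P = 244/1223 ≈ 0.199509 and Q = 255/1223 ≈ 0.208504.
Under the Kimura two-parameter model, d = −½ ln(1 − 2P − Q) − ¼ ln(1 − 2Q).
1 − 2P − Q = 0.392478, giving −½ ln(0.392478) = 0.467637.
1 − 2Q = 0.582992, giving −¼ ln(0.582992) = 0.134895.
d = 0.467637 + 0.134895 = 0.602532.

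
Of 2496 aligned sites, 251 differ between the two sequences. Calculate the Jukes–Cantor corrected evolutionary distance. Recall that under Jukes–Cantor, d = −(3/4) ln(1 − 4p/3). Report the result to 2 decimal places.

0.11

p = 251/2496 ≈ 0.100561.
d = −(3/4) ln(1 − 4p/3) = −0.75 ln(1 − 0.134081) = −0.75 ln(0.865919)
  = −0.75 × (-0.143964) = 0.107973 substitutions/site.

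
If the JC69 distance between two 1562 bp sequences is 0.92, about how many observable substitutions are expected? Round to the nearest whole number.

828

Invert JC69: p = (3/4)(1 − e^(−4d/3)) = 0.75 × (1 − e^(-1.226667)) = 0.75 × (1 − 0.293268) = 0.530049.
Expected differing sites = pL ≈ 0.530049 × 1562 = 827.936538 ≈ 828.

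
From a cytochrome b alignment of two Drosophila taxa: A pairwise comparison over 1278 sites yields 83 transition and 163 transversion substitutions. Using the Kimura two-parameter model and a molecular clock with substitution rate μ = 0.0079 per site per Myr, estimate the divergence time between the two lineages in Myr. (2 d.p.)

14.08

P = 83/1278 ≈ 0.064945 and Q = 163/1278 ≈ 0.127543.
Under the Kimura two-parameter model, d = −½ ln(1 − 2P − Q) − ¼ ln(1 − 2Q).
1 − 2P − Q = 0.742567, giving −½ ln(0.742567) = 0.148821.
1 − 2Q = 0.744914, giving −¼ ln(0.744914) = 0.073622.
d = 0.148821 + 0.073622 = 0.222443.
Under a molecular clock d = 2μt, so t = d/(2μ) = 0.222443 / (2 × 0.0079) = 14.08 Myr.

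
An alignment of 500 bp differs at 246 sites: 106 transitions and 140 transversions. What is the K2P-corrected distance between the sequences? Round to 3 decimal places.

P = 106/500 = 0.212 and Q = 140/500 = 0.28.
Under the Kimura two-parameter model, d = −½ ln(1 − 2P − Q) − ¼ ln(1 − 2Q).
1 − 2P − Q = 0.296, giving −½ ln(0.296) = 0.608698.
1 − 2Q = 0.44, giving −¼ ln(0.44) = 0.205245.
d = 0.608698 + 0.205245 = 0.813943.

0.814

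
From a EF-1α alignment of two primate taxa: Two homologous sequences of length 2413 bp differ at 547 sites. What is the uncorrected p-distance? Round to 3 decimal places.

0.227

p = 547/2413 = 0.226688… ≈ 0.227 (to 3 d.p.).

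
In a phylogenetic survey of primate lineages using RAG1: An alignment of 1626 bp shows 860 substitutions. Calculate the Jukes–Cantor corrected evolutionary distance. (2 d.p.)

p = 860/1626 ≈ 0.528905.
d = −(3/4) ln(1 − 4p/3) = −0.75 ln(1 − 0.705207) = −0.75 ln(0.294793)
  = −0.75 × (-1.221482) = 0.916112 substitutions/site.

0.92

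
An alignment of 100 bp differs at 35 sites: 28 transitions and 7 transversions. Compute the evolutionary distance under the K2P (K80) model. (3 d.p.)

0.535

P = 28/100 = 0.28 and Q = 7/100 = 0.07.
Under the Kimura two-parameter model, d = −½ ln(1 − 2P − Q) − ¼ ln(1 − 2Q).
1 − 2P − Q = 0.37, giving −½ ln(0.37) = 0.497126.
1 − 2Q = 0.86, giving −¼ ln(0.86) = 0.037706.
d = 0.497126 + 0.037706 = 0.534832.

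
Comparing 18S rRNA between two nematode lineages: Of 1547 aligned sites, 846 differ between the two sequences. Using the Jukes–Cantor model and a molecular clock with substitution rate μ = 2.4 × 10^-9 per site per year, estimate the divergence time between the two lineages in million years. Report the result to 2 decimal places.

p = 846/1547 ≈ 0.546865.
d = −(3/4) ln(1 − 4p/3) = −0.75 ln(1 − 0.729153) = −0.75 ln(0.270847)
  = −0.75 × (-1.306201) = 0.979651 substitutions/site.
Under a molecular clock d = 2μt, so t = d/(2μ) = 0.979651 / (2 × 2.4 × 10^-9) = 204.09 million years.

204.09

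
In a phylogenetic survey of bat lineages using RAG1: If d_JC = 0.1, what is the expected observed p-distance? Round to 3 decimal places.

p = (3/4)(1 − e^(−4d/3)) = 0.75 × (1 − e^(-0.133333)) = 0.75 × (1 − 0.875174) = 0.093620.

0.094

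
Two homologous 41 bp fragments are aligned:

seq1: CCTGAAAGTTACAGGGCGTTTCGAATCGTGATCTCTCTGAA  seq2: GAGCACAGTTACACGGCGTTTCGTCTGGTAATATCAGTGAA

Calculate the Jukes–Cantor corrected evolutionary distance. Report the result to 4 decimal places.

0.4121

The sequences differ at 13 of 41 sites, so p = 13/41 ≈ 0.317073.
d = −(3/4) ln(1 − 4p/3) = −0.75 ln(1 − 0.422764) = −0.75 ln(0.577236)
  = −0.75 × (-0.549504) = 0.412128 substitutions/site.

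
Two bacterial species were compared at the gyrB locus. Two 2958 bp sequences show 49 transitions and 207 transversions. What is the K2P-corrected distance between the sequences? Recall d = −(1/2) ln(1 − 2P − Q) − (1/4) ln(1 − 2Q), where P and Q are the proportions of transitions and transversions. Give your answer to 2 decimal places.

0.09

P = 49/2958 ≈ 0.016565 and Q = 207/2958 ≈ 0.06998.
Under the Kimura two-parameter model, d = −½ ln(1 − 2P − Q) − ¼ ln(1 − 2Q).
1 − 2P − Q = 0.89689, giving −½ ln(0.89689) = 0.054411.
1 − 2Q = 0.86004, giving −¼ ln(0.86004) = 0.037694.
d = 0.054411 + 0.037694 = 0.092105.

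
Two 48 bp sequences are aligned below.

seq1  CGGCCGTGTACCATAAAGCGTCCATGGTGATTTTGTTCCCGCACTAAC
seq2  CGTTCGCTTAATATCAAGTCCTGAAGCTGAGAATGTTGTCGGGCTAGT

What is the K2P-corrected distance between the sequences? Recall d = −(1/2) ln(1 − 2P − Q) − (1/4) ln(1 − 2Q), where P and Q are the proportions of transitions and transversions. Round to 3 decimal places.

Of 48 sites, 10 differences are transitions and 13 are transversions, so P = 10/48 ≈ 0.208333 and Q = 13/48 ≈ 0.270833.
Under the Kimura two-parameter model, d = −½ ln(1 − 2P − Q) − ¼ ln(1 − 2Q).
1 − 2P − Q = 0.312501, giving −½ ln(0.312501) = 0.581574.
1 − 2Q = 0.458334, giving −¼ ln(0.458334) = 0.195039.
d = 0.581574 + 0.195039 = 0.776613.

0.777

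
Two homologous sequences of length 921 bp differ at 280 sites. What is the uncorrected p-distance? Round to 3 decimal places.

p = 280/921 = 0.304017… ≈ 0.304 (to 3 d.p.).

0.304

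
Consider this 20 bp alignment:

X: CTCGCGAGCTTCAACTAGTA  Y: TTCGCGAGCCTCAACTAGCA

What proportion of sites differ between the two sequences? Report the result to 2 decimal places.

The sequences differ at 3 of 20 positions (sites 1, 10, 19).
p = 3/20 = 0.15.

0.15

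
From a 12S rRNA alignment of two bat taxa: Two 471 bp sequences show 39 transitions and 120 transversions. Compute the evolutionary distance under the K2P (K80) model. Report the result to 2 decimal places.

0.45

P = 39/471 ≈ 0.082803 and Q = 120/471 ≈ 0.254777.
Under the Kimura two-parameter model, d = −½ ln(1 − 2P − Q) − ¼ ln(1 − 2Q).
1 − 2P − Q = 0.579617, giving −½ ln(0.579617) = 0.272694.
1 − 2Q = 0.490446, giving −¼ ln(0.490446) = 0.178110.
d = 0.272694 + 0.178110 = 0.450804.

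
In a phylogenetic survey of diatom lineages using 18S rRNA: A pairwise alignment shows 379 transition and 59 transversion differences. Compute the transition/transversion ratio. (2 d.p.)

R = 379/59 = 6.423728… ≈ 6.42 (to 2 d.p.).

6.42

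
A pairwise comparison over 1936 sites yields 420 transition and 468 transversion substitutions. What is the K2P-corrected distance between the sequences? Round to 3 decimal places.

0.728

P = 420/1936 ≈ 0.216942 and Q = 468/1936 ≈ 0.241736.
Under the Kimura two-parameter model, d = −½ ln(1 − 2P − Q) − ¼ ln(1 − 2Q).
1 − 2P − Q = 0.32438, giving −½ ln(0.32438) = 0.562920.
1 − 2Q = 0.516528, giving −¼ ln(0.516528) = 0.165156.
d = 0.562920 + 0.165156 = 0.728076.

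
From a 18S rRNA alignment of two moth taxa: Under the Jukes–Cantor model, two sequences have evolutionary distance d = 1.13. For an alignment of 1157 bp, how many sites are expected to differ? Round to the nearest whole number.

675

Invert JC69: p = (3/4)(1 − e^(−4d/3)) = 0.75 × (1 − e^(-1.506667)) = 0.75 × (1 − 0.221647) = 0.583765.
Expected differing sites = pL ≈ 0.583765 × 1157 = 675.416105 ≈ 675.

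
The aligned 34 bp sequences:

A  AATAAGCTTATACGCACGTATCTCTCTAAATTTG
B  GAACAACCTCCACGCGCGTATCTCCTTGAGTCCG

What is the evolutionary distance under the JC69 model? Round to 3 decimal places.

0.597

The sequences differ at 14 of 34 sites, so p = 14/34 ≈ 0.411765.
d = −(3/4) ln(1 − 4p/3) = −0.75 ln(1 − 0.54902) = −0.75 ln(0.45098)
  = −0.75 × (-0.796332) = 0.597249 substitutions/site.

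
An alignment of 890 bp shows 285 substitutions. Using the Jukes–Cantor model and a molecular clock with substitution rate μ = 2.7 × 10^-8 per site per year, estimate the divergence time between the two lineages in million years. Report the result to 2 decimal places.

7.73

p = 285/890 ≈ 0.320225.
d = −(3/4) ln(1 − 4p/3) = −0.75 ln(1 − 0.426967) = −0.75 ln(0.573033)
  = −0.75 × (-0.556812) = 0.417609 substitutions/site.
Under a molecular clock d = 2μt, so t = d/(2μ) = 0.417609 / (2 × 2.7 × 10^-8) = 7.73 million years.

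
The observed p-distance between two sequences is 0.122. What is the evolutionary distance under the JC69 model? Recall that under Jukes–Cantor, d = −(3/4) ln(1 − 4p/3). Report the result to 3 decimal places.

0.133

d = −(3/4) ln(1 − 4p/3) = −0.75 ln(1 − 0.162667) = −0.75 ln(0.837333)
  = −0.75 × (-0.177533) = 0.133150 substitutions/site.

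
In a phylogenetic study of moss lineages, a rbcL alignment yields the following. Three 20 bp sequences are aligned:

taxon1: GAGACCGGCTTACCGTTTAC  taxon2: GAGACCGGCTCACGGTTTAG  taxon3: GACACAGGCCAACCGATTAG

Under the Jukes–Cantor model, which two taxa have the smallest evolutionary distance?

taxon1 and taxon2

taxon1–taxon2: 3/20 differ, p = 0.150, d = 0.167.
taxon1–taxon3: 6/20 differ, p = 0.300, d = 0.383.
taxon2–taxon3: 6/20 differ, p = 0.300, d = 0.383.
The smallest distance is between taxon1 and taxon2.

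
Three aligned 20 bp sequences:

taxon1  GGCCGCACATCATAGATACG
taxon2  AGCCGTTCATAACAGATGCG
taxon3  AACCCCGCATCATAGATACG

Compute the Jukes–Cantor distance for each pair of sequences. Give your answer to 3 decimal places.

d(taxon1,taxon2) = 0.383, d(taxon1,taxon3) = 0.233, d(taxon2,taxon3) = 0.471

taxon1–taxon2: 6/20 sites differ → p = 0.3, d = −0.75 ln(1 − 0.4) = 0.383119 ≈ 0.383.
taxon1–taxon3: 4/20 sites differ → p = 0.2, d = −0.75 ln(1 − 0.266667) = 0.232617 ≈ 0.233.
taxon2–taxon3: 7/20 sites differ → p = 0.35, d = −0.75 ln(1 − 0.466667) = 0.471457 ≈ 0.471.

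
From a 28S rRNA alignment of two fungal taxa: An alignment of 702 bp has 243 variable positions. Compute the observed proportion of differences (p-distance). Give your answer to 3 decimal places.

p = 243/702 = 0.346153… ≈ 0.346 (to 3 d.p.).

0.346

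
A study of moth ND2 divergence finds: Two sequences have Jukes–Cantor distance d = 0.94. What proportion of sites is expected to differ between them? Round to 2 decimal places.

p = (3/4)(1 − e^(−4d/3)) = 0.75 × (1 − e^(-1.253333)) = 0.75 × (1 − 0.285551) = 0.535837.

0.54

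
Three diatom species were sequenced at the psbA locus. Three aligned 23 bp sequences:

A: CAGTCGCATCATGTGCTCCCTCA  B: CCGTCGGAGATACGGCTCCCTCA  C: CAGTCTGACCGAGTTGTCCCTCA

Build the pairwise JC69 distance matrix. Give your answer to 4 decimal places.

d(A,B) = 0.4674, d(A,C) = 0.3904, d(B,C) = 0.5532

A–B: 8/23 sites differ → p ≈ 0.347826, d = −0.75 ln(1 − 0.463768) = 0.467391 ≈ 0.4674.
A–C: 7/23 sites differ → p ≈ 0.304348, d = −0.75 ln(1 − 0.405797) = 0.390401 ≈ 0.3904.
B–C: 9/23 sites differ → p ≈ 0.391304, d = −0.75 ln(1 − 0.521739) = 0.553199 ≈ 0.5532.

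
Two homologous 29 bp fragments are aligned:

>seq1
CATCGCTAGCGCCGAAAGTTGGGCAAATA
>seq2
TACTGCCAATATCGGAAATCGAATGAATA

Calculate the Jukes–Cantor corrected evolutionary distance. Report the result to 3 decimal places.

The sequences differ at 15 of 29 sites, so p = 15/29 ≈ 0.517241.
d = −(3/4) ln(1 − 4p/3) = −0.75 ln(1 − 0.689655) = −0.75 ln(0.310345)
  = −0.75 × (-1.170071) = 0.877553 substitutions/site.

0.878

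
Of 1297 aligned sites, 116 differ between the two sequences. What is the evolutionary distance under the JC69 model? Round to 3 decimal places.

0.095

p = 116/1297 ≈ 0.089437.
d = −(3/4) ln(1 − 4p/3) = −0.75 ln(1 − 0.119249) = −0.75 ln(0.880751)
  = −0.75 × (-0.126980) = 0.095235 substitutions/site.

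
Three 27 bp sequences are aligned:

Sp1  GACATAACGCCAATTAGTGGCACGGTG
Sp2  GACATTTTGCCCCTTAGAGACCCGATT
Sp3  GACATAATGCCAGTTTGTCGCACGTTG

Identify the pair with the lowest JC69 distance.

Sp1–Sp2: 10/27 differ, p = 0.370, d = 0.511.
Sp1–Sp3: 5/27 differ, p = 0.185, d = 0.213.
Sp2–Sp3: 11/27 differ, p = 0.407, d = 0.588.
The smallest distance is between Sp1 and Sp3.

Sp1 and Sp3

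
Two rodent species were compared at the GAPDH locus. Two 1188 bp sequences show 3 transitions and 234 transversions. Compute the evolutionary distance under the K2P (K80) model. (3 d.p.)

P = 3/1188 ≈ 0.002525 and Q = 234/1188 ≈ 0.19697.
Under the Kimura two-parameter model, d = −½ ln(1 − 2P − Q) − ¼ ln(1 − 2Q).
1 − 2P − Q = 0.79798, giving −½ ln(0.79798) = 0.112836.
1 − 2Q = 0.60606, giving −¼ ln(0.60606) = 0.125194.
d = 0.112836 + 0.125194 = 0.238030.

0.238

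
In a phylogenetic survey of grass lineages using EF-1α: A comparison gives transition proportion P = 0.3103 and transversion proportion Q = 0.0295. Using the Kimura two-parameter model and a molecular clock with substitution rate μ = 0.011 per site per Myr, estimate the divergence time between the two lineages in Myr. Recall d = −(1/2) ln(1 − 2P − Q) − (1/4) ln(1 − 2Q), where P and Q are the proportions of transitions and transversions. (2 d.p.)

24.56

Under the Kimura two-parameter model, d = −½ ln(1 − 2P − Q) − ¼ ln(1 − 2Q).
1 − 2P − Q = 0.3499, giving −½ ln(0.3499) = 0.525054.
1 − 2Q = 0.941, giving −¼ ln(0.941) = 0.015203.
d = 0.525054 + 0.015203 = 0.540257.
Under a molecular clock d = 2μt, so t = d/(2μ) = 0.540257 / (2 × 0.011) = 24.56 Myr.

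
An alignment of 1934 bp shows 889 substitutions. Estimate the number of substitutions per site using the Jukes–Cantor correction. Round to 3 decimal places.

0.712

p = 889/1934 ≈ 0.459669.
d = −(3/4) ln(1 − 4p/3) = −0.75 ln(1 − 0.612892) = −0.75 ln(0.387108)
  = −0.75 × (-0.949052) = 0.711789 substitutions/site.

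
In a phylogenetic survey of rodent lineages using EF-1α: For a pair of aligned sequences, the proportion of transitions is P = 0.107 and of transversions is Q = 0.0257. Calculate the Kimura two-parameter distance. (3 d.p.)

0.150

Under the Kimura two-parameter model, d = −½ ln(1 − 2P − Q) − ¼ ln(1 − 2Q).
1 − 2P − Q = 0.7603, giving −½ ln(0.7603) = 0.137021.
1 − 2Q = 0.9486, giving −¼ ln(0.9486) = 0.013192.
d = 0.137021 + 0.013192 = 0.150213.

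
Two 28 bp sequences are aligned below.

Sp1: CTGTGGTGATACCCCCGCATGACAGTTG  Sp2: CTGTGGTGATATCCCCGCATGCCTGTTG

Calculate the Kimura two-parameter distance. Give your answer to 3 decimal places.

Of 28 sites, 1 differences are transitions and 2 are transversions, so P = 1/28 ≈ 0.035714 and Q = 2/28 ≈ 0.071429.
Under the Kimura two-parameter model, d = −½ ln(1 − 2P − Q) − ¼ ln(1 − 2Q).
1 − 2P − Q = 0.857143, giving −½ ln(0.857143) = 0.077075.
1 − 2Q = 0.857142, giving −¼ ln(0.857142) = 0.038538.
d = 0.077075 + 0.038538 = 0.115613.

0.116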